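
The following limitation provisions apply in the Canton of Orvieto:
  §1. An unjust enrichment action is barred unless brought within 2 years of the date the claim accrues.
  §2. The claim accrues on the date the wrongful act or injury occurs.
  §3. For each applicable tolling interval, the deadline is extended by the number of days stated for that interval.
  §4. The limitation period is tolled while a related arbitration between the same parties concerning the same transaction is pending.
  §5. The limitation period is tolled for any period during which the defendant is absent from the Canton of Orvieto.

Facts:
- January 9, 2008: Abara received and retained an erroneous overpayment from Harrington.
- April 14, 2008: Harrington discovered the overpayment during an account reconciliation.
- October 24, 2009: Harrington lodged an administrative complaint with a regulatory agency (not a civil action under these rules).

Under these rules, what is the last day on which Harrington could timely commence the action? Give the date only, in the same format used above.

January 9, 2010

The claim accrued on January 9, 2008, when the wrongful act occurred; under the stated occurrence rule the April 14, 2008 discovery does not delay accrual.
Adding the 2 years base period to January 9, 2008 gives a deadline of January 9, 2010, before any tolling.
The other events in the timeline have no effect on the limitation period under the stated rules.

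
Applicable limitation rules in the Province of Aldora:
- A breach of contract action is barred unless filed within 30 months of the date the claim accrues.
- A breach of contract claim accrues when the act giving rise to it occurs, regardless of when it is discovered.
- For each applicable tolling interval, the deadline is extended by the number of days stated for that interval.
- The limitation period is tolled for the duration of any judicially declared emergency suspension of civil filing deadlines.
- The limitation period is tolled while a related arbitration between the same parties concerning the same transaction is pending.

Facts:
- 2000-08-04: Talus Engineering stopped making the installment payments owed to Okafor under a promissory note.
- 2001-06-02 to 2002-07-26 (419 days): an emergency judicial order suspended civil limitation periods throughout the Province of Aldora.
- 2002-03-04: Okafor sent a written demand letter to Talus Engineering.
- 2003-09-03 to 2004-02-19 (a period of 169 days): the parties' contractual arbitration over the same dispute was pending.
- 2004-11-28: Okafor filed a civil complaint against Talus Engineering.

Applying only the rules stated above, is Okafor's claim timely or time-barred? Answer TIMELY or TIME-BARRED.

The limitation period began to run on 2000-08-04.
The untolled deadline — 30 months after 2000-08-04 — is 2003-02-04.
The period was tolled for 419 days by the emergency suspension of filing deadlines (2001-06-02 to 2002-07-26), pushing the deadline to 2004-03-29.
Because the pending related arbitration ran from 2003-09-03 to 2004-02-19, the deadline is extended by 169 days to 2004-09-14.
Nothing else in the chronology tolls or restarts the period.
Okafor filed on 2004-11-28, after the 2004-09-14 deadline, so the action is time-barred.

TIME-BARRED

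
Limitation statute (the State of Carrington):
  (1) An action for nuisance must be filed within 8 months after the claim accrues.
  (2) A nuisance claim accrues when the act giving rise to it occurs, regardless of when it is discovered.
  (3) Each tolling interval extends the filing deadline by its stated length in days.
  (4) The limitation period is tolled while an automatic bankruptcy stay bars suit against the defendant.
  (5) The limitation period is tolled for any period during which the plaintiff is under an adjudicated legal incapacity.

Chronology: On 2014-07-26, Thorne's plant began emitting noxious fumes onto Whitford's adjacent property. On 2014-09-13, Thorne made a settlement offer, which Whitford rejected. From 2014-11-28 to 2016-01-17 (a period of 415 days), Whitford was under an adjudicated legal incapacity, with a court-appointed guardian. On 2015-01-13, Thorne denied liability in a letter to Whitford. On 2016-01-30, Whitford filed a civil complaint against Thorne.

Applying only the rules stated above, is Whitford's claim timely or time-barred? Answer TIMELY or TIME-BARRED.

The limitation period began to run on 2014-07-26.
8 months from 2014-07-26 is 2015-03-26.
The plaintiff's legal incapacity from 2014-11-28 to 2016-01-17 tolled the period for 415 days, extending the deadline to 2016-05-14.
Nothing else in the chronology tolls or restarts the period.
Filing on 2016-01-30 beat the 2016-05-14 deadline — the action is timely.

TIMELY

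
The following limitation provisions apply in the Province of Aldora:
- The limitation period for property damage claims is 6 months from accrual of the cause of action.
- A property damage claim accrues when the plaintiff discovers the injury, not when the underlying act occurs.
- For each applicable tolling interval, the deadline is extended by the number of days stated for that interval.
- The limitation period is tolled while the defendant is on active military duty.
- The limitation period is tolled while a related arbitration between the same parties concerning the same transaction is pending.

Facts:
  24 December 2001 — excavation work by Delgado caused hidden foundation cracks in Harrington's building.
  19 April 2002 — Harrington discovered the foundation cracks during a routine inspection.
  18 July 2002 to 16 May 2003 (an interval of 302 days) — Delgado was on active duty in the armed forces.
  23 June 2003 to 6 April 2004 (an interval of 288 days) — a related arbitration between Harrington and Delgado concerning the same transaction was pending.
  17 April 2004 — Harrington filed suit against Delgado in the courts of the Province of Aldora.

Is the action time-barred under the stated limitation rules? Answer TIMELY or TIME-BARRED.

Accrual is tied to discovery, so the period began on 19 April 2002 rather than on 24 December 2001 when the act occurred.
Adding the 6 months base period to 19 April 2002 gives a deadline of 19 October 2002, before any tolling.
The period was tolled for 302 days by the defendant's active military service (18 July 2002 to 16 May 2003), pushing the deadline to 17 August 2003.
The period was tolled for 288 days by the pending related arbitration (23 June 2003 to 6 April 2004), pushing the deadline to 31 May 2004.
Harrington filed on 17 April 2004, before the 31 May 2004 deadline, so the action is timely.

TIMELY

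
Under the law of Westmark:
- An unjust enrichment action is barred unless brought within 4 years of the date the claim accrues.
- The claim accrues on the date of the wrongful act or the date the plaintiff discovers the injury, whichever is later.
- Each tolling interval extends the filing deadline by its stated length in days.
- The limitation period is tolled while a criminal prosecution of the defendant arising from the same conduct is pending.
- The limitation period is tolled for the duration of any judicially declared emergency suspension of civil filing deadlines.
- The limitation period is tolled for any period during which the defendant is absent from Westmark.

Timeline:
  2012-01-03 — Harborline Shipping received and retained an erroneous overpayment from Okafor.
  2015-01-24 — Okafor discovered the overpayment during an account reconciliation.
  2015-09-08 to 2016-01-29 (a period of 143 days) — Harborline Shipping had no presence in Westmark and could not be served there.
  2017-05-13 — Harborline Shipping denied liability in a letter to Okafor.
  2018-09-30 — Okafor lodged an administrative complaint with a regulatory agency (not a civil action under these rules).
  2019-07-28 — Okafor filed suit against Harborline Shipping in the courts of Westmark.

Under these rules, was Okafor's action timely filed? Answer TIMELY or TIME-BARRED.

The claim accrued on 2015-01-24 — the later of the 2012-01-03 act and the 2015-01-24 discovery.
4 years from 2015-01-24 is 2019-01-24.
Because the defendant's absence from the jurisdiction ran from 2015-09-08 to 2016-01-29, the deadline is extended by 143 days to 2019-06-16.
Nothing else in the chronology tolls or restarts the period.
Filing on 2019-07-28 missed the 2019-06-16 deadline — the action is time-barred.

TIME-BARRED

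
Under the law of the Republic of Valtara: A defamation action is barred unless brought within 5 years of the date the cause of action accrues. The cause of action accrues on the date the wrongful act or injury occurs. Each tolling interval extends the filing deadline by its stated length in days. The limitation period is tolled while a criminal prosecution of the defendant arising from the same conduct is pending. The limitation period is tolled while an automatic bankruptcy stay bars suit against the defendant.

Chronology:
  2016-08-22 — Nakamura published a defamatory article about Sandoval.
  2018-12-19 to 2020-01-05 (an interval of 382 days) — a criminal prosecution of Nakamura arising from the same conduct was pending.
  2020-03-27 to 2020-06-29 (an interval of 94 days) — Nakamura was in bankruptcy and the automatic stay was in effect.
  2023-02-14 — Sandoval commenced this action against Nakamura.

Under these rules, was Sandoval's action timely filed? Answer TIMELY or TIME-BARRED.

TIME-BARRED

The cause of action accrued on 2016-08-22, the date of the act.
Adding the 5 years base period to 2016-08-22 gives a deadline of 2021-08-22, before any tolling.
Because the pending criminal prosecution ran from 2018-12-19 to 2020-01-05, the deadline is extended by 382 days to 2022-09-08.
The automatic bankruptcy stay from 2020-03-27 to 2020-06-29 tolled the period for 94 days, extending the deadline to 2022-12-11.
Filing on 2023-02-14 missed the 2022-12-11 deadline — the action is time-barred.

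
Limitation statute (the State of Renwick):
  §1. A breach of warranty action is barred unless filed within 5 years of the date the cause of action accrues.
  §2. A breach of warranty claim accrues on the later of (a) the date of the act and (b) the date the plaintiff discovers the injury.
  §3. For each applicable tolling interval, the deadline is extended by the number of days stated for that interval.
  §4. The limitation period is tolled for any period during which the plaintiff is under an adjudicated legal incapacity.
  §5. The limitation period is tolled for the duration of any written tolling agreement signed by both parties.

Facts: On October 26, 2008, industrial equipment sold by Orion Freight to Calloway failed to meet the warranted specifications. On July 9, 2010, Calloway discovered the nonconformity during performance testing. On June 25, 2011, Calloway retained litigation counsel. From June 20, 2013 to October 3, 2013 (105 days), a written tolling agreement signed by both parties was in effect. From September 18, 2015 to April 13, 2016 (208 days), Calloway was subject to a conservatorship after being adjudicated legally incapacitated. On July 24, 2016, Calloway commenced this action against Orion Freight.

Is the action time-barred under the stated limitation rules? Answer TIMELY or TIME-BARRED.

The claim accrued on July 9, 2010 — the later of the October 26, 2008 act and the July 9, 2010 discovery.
5 years from July 9, 2010 is July 9, 2015.
The period was tolled for 105 days by the written tolling agreement (June 20, 2013 to October 3, 2013), pushing the deadline to October 22, 2015.
The plaintiff's legal incapacity from September 18, 2015 to April 13, 2016 tolled the period for 208 days, extending the deadline to May 17, 2016.
Nothing else in the chronology tolls or restarts the period.
Calloway filed on July 24, 2016, after the May 17, 2016 deadline, so the action is time-barred.

TIME-BARRED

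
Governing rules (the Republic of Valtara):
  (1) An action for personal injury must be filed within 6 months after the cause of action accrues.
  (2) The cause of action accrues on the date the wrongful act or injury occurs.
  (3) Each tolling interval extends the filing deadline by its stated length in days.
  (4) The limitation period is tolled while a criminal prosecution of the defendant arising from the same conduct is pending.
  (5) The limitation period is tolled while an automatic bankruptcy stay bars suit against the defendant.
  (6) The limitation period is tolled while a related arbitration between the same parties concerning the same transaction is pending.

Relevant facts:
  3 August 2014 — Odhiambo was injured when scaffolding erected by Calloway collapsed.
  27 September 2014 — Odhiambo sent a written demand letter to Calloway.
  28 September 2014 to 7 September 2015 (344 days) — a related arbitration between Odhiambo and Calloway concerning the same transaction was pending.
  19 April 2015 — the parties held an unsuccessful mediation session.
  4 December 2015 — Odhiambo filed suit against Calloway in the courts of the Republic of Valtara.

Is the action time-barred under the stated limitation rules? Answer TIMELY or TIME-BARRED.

TIMELY

The cause of action accrued on 3 August 2014, the date of the act.
6 months from 3 August 2014 is 3 February 2015.
The period was tolled for 344 days by the pending related arbitration (28 September 2014 to 7 September 2015), pushing the deadline to 13 January 2016.
Nothing else in the chronology tolls or restarts the period.
The 4 December 2015 filing precedes the 13 January 2016 deadline; the claim is timely.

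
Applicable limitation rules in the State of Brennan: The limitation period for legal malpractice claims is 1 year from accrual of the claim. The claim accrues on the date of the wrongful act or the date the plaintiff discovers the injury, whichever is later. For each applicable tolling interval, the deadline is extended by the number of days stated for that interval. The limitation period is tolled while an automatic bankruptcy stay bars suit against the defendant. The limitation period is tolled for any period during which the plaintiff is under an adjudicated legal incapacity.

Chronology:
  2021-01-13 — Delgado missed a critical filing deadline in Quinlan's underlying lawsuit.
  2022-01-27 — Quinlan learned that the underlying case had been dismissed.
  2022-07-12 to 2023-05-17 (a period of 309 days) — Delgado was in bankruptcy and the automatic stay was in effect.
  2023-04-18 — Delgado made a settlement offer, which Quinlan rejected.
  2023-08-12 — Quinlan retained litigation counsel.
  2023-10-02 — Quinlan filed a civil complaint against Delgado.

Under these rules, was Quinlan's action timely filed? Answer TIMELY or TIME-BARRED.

Because discovery on 2022-01-27 post-dates the 2021-01-13 act, accrual under the later-of rule falls on 2022-01-27.
The untolled deadline — 1 year after 2022-01-27 — is 2023-01-27.
The period was tolled for 309 days by the automatic bankruptcy stay (2022-07-12 to 2023-05-17), pushing the deadline to 2023-12-02.
None of the other events listed affects the running of the period under the stated rules.
Filing on 2023-10-02 beat the 2023-12-02 deadline — the action is timely.

TIMELY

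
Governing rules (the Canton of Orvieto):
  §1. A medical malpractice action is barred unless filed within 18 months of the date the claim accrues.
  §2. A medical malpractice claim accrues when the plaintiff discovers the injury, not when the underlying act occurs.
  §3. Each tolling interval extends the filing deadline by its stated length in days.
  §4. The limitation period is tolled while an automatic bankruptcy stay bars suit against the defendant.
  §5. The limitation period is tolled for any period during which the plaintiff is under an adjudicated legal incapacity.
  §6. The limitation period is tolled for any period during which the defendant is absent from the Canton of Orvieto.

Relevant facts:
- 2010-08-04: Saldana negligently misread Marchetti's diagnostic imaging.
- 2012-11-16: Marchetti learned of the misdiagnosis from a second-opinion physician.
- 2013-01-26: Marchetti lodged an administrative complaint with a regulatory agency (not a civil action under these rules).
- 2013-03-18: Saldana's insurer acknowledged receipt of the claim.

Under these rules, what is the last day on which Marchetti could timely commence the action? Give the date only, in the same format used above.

2014-05-16

Under the discovery rule, the claim accrued on 2012-11-16, when Marchetti discovered the injury — not on the 2010-08-04 date of the underlying act.
The untolled deadline — 18 months after 2012-11-16 — is 2014-05-16.
Nothing else in the chronology tolls or restarts the period.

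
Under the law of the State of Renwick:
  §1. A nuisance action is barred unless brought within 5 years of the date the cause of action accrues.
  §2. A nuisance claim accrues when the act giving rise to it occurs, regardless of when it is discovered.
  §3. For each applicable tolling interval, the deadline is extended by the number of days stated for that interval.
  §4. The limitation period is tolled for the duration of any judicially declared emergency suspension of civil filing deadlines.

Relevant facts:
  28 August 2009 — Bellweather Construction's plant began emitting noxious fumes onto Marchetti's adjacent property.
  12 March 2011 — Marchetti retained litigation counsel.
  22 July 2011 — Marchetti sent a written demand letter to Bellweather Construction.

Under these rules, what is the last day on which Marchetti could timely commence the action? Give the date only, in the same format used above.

28 August 2014

The cause of action accrued on 28 August 2009, the date of the act.
Adding the 5 years base period to 28 August 2009 gives a deadline of 28 August 2014, before any tolling.
Nothing else in the chronology tolls or restarts the period.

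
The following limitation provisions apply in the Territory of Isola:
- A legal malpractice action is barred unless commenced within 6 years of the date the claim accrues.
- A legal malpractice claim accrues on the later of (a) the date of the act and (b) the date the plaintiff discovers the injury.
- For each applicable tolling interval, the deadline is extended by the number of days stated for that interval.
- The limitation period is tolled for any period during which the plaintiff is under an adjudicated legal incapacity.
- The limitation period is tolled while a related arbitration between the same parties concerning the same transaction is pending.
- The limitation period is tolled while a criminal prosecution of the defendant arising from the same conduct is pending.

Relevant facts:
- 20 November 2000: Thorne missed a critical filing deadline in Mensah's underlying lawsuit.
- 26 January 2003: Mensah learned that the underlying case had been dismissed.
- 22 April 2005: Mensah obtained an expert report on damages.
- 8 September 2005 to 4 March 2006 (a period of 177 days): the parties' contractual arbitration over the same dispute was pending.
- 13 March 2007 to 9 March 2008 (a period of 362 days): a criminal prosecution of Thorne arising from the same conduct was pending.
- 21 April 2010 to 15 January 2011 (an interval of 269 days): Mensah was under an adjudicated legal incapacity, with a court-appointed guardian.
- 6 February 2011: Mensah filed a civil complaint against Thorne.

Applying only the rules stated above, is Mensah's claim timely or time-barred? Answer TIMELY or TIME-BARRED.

The claim accrued on 26 January 2003 — the later of the 20 November 2000 act and the 26 January 2003 discovery.
6 years from 26 January 2003 is 26 January 2009.
Because the pending related arbitration ran from 8 September 2005 to 4 March 2006, the deadline is extended by 177 days to 22 July 2009.
The period was tolled for 362 days by the pending criminal prosecution (13 March 2007 to 9 March 2008), pushing the deadline to 19 July 2010.
Because the plaintiff's legal incapacity ran from 21 April 2010 to 15 January 2011, the deadline is extended by 269 days to 14 April 2011.
None of the other events listed affects the running of the period under the stated rules.
The 6 February 2011 filing precedes the 14 April 2011 deadline; the claim is timely.

TIMELY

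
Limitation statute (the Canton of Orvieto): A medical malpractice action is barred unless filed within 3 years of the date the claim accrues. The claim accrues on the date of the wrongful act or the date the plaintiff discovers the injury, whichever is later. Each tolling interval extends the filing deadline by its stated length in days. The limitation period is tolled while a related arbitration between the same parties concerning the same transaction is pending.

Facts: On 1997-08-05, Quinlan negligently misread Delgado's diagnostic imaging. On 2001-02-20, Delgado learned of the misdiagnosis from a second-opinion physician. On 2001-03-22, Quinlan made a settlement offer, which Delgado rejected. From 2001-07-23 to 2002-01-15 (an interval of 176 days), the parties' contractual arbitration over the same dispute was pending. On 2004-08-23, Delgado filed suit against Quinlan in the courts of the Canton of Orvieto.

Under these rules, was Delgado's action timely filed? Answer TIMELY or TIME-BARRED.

Taking the later of the act (1997-08-05) and discovery (2001-02-20), the claim accrued on 2001-02-20.
Adding the 3 years base period to 2001-02-20 gives a deadline of 2004-02-20, before any tolling.
The period was tolled for 176 days by the pending related arbitration (2001-07-23 to 2002-01-15), pushing the deadline to 2004-08-14.
Nothing else in the chronology tolls or restarts the period.
The 2004-08-23 filing falls after the 2004-08-14 deadline; the claim is time-barred.

TIME-BARRED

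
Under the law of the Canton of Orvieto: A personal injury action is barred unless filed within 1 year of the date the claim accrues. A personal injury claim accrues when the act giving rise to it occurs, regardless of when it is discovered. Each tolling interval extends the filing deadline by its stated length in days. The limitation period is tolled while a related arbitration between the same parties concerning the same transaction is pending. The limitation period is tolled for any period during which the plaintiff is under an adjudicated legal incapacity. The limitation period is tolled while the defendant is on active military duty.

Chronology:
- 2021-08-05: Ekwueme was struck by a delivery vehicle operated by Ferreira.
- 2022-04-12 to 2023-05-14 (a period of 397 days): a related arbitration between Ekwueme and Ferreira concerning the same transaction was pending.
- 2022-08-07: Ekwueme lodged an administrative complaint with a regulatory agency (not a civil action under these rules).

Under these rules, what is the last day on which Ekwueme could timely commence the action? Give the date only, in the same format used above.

The limitation period began to run on 2021-08-05.
1 year from 2021-08-05 is 2022-08-05.
The pending related arbitration from 2022-04-12 to 2023-05-14 tolled the period for 397 days, extending the deadline to 2023-09-06.
The other events in the timeline have no effect on the limitation period under the stated rules.

2023-09-06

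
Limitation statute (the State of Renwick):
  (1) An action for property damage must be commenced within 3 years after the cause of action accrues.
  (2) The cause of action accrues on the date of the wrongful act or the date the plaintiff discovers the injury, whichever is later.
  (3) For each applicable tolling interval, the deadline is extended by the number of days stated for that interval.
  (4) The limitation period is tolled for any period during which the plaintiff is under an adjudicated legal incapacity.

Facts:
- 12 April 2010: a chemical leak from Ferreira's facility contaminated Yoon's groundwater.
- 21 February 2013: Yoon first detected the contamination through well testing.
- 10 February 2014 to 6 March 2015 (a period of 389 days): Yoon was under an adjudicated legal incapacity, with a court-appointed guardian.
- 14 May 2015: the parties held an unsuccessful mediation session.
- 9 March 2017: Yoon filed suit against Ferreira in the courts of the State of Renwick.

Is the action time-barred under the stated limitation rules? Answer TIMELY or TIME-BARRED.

Taking the later of the act (12 April 2010) and discovery (21 February 2013), the claim accrued on 21 February 2013.
Adding the 3 years base period to 21 February 2013 gives a deadline of 21 February 2016, before any tolling.
The period was tolled for 389 days by the plaintiff's legal incapacity (10 February 2014 to 6 March 2015), pushing the deadline to 16 March 2017.
Nothing else in the chronology tolls or restarts the period.
The 9 March 2017 filing precedes the 16 March 2017 deadline; the claim is timely.

TIMELY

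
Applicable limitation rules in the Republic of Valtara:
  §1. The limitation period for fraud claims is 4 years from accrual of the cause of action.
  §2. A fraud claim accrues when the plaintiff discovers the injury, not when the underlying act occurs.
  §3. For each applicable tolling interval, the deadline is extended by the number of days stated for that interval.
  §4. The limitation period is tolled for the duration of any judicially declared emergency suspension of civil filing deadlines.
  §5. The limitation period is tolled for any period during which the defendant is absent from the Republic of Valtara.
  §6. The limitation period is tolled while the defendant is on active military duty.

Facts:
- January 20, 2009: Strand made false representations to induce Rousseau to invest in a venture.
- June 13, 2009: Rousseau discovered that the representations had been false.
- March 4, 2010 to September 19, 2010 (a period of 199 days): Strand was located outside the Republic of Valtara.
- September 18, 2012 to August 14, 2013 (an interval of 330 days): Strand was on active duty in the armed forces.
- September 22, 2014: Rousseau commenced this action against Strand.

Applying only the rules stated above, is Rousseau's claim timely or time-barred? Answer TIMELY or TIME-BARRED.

TIMELY

The claim did not accrue until Rousseau discovered the injury on June 13, 2009; the January 20, 2009 act date does not start the clock under the stated rule.
4 years from June 13, 2009 is June 13, 2013.
Because the defendant's absence from the jurisdiction ran from March 4, 2010 to September 19, 2010, the deadline is extended by 199 days to December 29, 2013.
Because the defendant's active military service ran from September 18, 2012 to August 14, 2013, the deadline is extended by 330 days to November 24, 2014.
Filing on September 22, 2014 beat the November 24, 2014 deadline — the action is timely.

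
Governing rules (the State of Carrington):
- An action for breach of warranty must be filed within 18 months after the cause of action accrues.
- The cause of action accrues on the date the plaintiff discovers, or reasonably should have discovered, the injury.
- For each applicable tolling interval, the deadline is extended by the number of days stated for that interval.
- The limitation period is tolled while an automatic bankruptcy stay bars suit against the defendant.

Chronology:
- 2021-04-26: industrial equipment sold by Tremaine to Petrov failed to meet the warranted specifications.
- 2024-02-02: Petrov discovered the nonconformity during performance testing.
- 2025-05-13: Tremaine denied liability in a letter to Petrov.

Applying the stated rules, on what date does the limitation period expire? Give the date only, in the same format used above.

Accrual is tied to discovery, so the period began on 2024-02-02 rather than on 2021-04-26 when the act occurred.
Adding the 18 months base period to 2024-02-02 gives a deadline of 2025-08-02, before any tolling.
The other events in the timeline have no effect on the limitation period under the stated rules.

2025-08-02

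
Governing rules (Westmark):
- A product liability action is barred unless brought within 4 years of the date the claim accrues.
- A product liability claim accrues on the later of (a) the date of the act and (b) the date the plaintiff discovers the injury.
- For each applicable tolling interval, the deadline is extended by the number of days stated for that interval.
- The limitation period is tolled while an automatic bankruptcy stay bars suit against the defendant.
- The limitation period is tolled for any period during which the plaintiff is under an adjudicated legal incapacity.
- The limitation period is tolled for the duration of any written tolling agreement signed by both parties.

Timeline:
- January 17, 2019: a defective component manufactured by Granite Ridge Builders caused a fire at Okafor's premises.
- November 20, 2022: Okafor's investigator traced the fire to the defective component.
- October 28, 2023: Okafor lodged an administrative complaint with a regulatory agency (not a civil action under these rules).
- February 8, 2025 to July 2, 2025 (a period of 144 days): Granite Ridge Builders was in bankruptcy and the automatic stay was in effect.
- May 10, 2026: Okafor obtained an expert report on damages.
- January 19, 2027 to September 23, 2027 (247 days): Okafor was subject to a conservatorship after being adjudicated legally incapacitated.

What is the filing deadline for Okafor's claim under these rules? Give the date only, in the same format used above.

December 16, 2027

Taking the later of the act (January 17, 2019) and discovery (November 20, 2022), the claim accrued on November 20, 2022.
4 years from November 20, 2022 is November 20, 2026.
The period was tolled for 144 days by the automatic bankruptcy stay (February 8, 2025 to July 2, 2025), pushing the deadline to April 13, 2027.
The period was tolled for 247 days by the plaintiff's legal incapacity (January 19, 2027 to September 23, 2027), pushing the deadline to December 16, 2027.
The other events in the timeline have no effect on the limitation period under the stated rules.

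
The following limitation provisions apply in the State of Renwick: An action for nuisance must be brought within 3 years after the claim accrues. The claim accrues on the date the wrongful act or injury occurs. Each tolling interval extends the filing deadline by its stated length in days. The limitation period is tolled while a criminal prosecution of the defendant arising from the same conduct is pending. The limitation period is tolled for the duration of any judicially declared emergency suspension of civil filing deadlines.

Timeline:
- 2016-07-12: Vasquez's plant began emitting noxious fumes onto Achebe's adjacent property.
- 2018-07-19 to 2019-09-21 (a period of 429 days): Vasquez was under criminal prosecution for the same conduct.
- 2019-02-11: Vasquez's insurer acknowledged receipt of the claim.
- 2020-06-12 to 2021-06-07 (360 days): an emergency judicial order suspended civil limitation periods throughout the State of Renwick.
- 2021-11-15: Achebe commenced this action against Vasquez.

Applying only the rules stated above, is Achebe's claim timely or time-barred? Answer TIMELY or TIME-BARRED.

TIME-BARRED

The limitation period began to run on 2016-07-12.
Adding the 3 years base period to 2016-07-12 gives a deadline of 2019-07-12, before any tolling.
The pending criminal prosecution from 2018-07-19 to 2019-09-21 tolled the period for 429 days, extending the deadline to 2020-09-13.
Because the emergency suspension of filing deadlines ran from 2020-06-12 to 2021-06-07, the deadline is extended by 360 days to 2021-09-08.
Nothing else in the chronology tolls or restarts the period.
Achebe filed on 2021-11-15, after the 2021-09-08 deadline, so the action is time-barred.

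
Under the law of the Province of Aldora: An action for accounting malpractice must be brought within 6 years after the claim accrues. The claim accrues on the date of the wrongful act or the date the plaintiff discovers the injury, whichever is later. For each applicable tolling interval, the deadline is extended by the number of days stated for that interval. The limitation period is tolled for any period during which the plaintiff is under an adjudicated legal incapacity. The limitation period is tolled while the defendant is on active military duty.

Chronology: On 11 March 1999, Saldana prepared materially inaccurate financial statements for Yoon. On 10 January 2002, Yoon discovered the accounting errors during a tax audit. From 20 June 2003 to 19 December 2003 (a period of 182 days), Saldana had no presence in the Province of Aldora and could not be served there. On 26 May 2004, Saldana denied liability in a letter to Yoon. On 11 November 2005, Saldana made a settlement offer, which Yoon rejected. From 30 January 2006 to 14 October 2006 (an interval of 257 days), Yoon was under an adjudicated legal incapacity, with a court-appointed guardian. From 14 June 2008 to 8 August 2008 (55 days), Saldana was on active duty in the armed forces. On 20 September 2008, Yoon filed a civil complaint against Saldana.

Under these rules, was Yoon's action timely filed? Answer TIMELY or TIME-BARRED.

TIMELY

Taking the later of the act (11 March 1999) and discovery (10 January 2002), the claim accrued on 10 January 2002.
Adding the 6 years base period to 10 January 2002 gives a deadline of 10 January 2008, before any tolling.
The period was tolled for 257 days by the plaintiff's legal incapacity (30 January 2006 to 14 October 2006), pushing the deadline to 23 September 2008.
The period was tolled for 55 days by the defendant's active military service (14 June 2008 to 8 August 2008), pushing the deadline to 17 November 2008.
No stated provision tolls the period for the defendant's absence, so the interval from 20 June 2003 to 19 December 2003 has no effect on the deadline.
Nothing else in the chronology tolls or restarts the period.
Yoon filed on 20 September 2008, before the 17 November 2008 deadline, so the action is timely.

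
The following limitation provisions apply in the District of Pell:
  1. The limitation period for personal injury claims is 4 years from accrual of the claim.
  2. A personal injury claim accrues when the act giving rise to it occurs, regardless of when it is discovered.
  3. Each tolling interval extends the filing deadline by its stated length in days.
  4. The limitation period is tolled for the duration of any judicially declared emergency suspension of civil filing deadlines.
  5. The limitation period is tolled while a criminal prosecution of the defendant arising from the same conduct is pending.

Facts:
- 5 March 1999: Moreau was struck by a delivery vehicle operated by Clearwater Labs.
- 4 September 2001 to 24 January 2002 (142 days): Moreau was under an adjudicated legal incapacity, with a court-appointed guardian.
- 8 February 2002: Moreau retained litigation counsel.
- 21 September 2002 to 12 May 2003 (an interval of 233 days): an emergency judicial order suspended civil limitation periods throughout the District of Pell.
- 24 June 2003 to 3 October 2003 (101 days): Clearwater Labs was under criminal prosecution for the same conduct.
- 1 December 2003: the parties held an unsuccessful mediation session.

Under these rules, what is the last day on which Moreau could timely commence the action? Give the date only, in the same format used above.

2 February 2004

The limitation period began to run on 5 March 1999.
4 years from 5 March 1999 is 5 March 2003.
The emergency suspension of filing deadlines from 21 September 2002 to 12 May 2003 tolled the period for 233 days, extending the deadline to 24 October 2003.
The period was tolled for 101 days by the pending criminal prosecution (24 June 2003 to 3 October 2003), pushing the deadline to 2 February 2004.
Although the plaintiff's incapacity ran from 4 September 2001 to 24 January 2002, the stated rules do not make that a tolling event, so it is disregarded.
None of the other events listed affects the running of the period under the stated rules.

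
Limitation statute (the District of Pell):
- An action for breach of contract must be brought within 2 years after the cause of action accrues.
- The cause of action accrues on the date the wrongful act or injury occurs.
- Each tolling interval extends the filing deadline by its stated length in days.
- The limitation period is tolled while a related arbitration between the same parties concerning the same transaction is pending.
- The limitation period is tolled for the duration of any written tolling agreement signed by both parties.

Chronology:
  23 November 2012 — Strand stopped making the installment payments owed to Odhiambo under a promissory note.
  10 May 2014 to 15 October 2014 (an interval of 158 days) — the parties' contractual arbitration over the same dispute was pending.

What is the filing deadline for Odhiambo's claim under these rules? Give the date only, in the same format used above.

The limitation period began to run on 23 November 2012.
The untolled deadline — 2 years after 23 November 2012 — is 23 November 2014.
Because the pending related arbitration ran from 10 May 2014 to 15 October 2014, the deadline is extended by 158 days to 30 April 2015.

30 April 2015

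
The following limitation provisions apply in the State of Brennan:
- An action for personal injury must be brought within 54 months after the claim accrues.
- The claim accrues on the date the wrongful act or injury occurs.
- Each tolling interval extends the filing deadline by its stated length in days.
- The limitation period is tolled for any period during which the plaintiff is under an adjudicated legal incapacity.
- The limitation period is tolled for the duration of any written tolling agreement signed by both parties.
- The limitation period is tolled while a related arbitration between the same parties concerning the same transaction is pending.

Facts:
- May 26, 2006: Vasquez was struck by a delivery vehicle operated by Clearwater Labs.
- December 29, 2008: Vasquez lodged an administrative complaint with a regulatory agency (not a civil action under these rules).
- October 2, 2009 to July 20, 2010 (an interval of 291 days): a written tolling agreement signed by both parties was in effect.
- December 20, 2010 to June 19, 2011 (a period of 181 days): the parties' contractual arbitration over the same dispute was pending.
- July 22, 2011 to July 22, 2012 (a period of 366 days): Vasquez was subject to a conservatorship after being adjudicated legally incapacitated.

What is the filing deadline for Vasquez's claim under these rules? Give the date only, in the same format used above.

The limitation period began to run on May 26, 2006.
The untolled deadline — 54 months after May 26, 2006 — is November 26, 2010.
Because the written tolling agreement ran from October 2, 2009 to July 20, 2010, the deadline is extended by 291 days to September 13, 2011.
The period was tolled for 181 days by the pending related arbitration (December 20, 2010 to June 19, 2011), pushing the deadline to March 12, 2012.
Because the plaintiff's legal incapacity ran from July 22, 2011 to July 22, 2012, the deadline is extended by 366 days to March 13, 2013.
None of the other events listed affects the running of the period under the stated rules.

March 13, 2013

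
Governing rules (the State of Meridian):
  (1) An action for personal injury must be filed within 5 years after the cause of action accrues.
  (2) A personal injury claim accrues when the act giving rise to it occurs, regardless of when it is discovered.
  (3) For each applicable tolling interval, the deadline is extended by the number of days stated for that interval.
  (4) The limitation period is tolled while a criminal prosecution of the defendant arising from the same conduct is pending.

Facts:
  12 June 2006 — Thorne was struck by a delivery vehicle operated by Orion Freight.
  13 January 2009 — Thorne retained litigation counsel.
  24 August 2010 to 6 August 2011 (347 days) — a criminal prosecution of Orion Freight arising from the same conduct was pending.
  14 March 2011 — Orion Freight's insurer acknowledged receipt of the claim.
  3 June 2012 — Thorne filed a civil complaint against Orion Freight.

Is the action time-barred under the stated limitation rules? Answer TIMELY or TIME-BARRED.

The cause of action accrued on 12 June 2006, the date of the act.
The untolled deadline — 5 years after 12 June 2006 — is 12 June 2011.
The period was tolled for 347 days by the pending criminal prosecution (24 August 2010 to 6 August 2011), pushing the deadline to 24 May 2012.
The other events in the timeline have no effect on the limitation period under the stated rules.
The 3 June 2012 filing falls after the 24 May 2012 deadline; the claim is time-barred.

TIME-BARRED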